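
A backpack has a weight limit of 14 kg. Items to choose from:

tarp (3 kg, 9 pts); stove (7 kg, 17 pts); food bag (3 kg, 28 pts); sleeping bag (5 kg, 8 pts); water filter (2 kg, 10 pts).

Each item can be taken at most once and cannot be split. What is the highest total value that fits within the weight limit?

This is a 0/1 knapsack; check combinations near the capacity.
- stove+food bag+water filter: weight 7+3+2=12, value 17+28+10=55
- tarp+food bag+sleeping bag+water filter: weight 3+3+5+2=13, value 9+28+8+10=55
- tarp+stove+food bag: weight 3+7+3=13, value 9+17+28=54
- tarp+food bag+water filter: weight 3+3+2=8, value 9+28+10=47
- food bag+sleeping bag+water filter: weight 3+5+2=10, value 28+8+10=46
Best: 55 pts.

55 pts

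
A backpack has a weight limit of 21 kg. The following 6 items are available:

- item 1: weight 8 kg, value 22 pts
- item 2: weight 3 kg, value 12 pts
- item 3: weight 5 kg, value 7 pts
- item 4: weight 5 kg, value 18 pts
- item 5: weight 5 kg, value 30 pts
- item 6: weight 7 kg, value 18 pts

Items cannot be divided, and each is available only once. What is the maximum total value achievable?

Check high-value combinations within 21 kg:
- item 1+item 2+item 4+item 5: weight 8+3+5+5=21, value 22+12+18+30=82
- item 2+item 4+item 5+item 6: weight 3+5+5+7=20, value 12+18+30+18=78
- item 1+item 2+item 3+item 5: weight 8+3+5+5=21, value 22+12+7+30=71
- item 1+item 4+item 5: weight 8+5+5=18, value 22+18+30=70
Best: 82 pts.

82 pts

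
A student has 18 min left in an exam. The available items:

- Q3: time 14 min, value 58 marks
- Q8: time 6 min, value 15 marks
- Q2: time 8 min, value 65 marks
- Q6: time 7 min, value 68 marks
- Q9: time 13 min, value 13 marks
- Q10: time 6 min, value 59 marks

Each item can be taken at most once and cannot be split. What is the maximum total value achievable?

133 marks

This is a 0/1 knapsack; check combinations near the capacity.
- Q2+Q6: time 8+7=15, value 65+68=133
- Q6+Q10: time 7+6=13, value 68+59=127
- Q2+Q10: time 8+6=14, value 65+59=124
- Q8+Q6: time 6+7=13, value 15+68=83
- Q8+Q2: time 6+8=14, value 15+65=80
Best: 133 marks.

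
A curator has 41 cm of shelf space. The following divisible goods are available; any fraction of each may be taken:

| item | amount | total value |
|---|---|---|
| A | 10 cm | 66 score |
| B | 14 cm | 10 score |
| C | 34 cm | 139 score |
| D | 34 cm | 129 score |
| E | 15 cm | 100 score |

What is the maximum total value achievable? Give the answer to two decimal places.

Take in order of value per unit:
- E (100/15 per unit): all 15 → value 100, running total 100.00
- A (66/10 per unit): all 10 → value 66, running total 166.00
- C (139/34 per unit): 16 of 34 → value 16×139/34 = 65.4118, running total 231.41
Total 231.41.

231.41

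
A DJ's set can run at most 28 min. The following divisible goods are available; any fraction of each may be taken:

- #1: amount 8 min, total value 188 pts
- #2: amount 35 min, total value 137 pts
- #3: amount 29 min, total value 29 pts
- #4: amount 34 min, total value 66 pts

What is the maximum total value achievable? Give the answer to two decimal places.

266.29

Take in order of value per unit:
- #1 (188/8 per unit): all 8 → value 188, running total 188.00
- #2 (137/35 per unit): 20 of 35 → value 20×137/35 = 78.2857, running total 266.29
Total 266.29.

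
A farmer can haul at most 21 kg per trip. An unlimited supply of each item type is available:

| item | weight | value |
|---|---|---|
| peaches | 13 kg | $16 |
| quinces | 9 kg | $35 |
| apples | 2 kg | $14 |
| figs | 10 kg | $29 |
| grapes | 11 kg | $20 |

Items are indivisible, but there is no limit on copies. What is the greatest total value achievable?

$140

Best value-per-unit is apples at 14/2, and filling with it alone uses weight 10×2=20. No mix of the others beats 10×14 = 140.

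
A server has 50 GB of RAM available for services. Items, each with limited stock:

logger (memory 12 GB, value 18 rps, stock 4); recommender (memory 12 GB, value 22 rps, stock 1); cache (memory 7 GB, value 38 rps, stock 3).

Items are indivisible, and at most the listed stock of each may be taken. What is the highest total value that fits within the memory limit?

154 rps

Best selections within memory 50 and stock limits:
- 1×logger + 1×recommender + 3×cache: memory 45, value 154
- 2×logger + 3×cache: memory 45, value 150
- 1×recommender + 3×cache: memory 33, value 136
- 2×logger + 1×recommender + 2×cache: memory 50, value 134
Best: 154 rps.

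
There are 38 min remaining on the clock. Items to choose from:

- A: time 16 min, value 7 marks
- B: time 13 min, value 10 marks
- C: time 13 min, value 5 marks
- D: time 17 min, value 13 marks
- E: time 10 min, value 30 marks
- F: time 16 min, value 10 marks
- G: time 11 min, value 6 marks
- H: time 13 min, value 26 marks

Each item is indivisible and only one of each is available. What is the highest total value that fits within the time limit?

Check high-value combinations within 38 min:
- B+E+H: time 13+10+13=36, value 10+30+26=66
- E+G+H: time 10+11+13=34, value 30+6+26=62
- C+E+H: time 13+10+13=36, value 5+30+26=61
- E+H: time 10+13=23, value 30+26=56
- D+E+G: time 17+10+11=38, value 13+30+6=49
Best: 66 marks.

66 marks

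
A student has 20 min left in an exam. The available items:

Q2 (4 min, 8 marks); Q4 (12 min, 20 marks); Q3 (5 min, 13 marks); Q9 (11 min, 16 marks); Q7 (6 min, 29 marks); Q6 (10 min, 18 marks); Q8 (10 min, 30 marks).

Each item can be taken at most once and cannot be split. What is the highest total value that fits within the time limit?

This is a 0/1 knapsack; check combinations near the capacity.
- Q2+Q7+Q8: time 4+6+10=20, value 8+29+30=67
- Q7+Q8: time 6+10=16, value 29+30=59
- Q2+Q7+Q6: time 4+6+10=20, value 8+29+18=55
- Q2+Q3+Q8: time 4+5+10=19, value 8+13+30=51
- Q2+Q3+Q7: time 4+5+6=15, value 8+13+29=50
Best: 67 marks.

67 marks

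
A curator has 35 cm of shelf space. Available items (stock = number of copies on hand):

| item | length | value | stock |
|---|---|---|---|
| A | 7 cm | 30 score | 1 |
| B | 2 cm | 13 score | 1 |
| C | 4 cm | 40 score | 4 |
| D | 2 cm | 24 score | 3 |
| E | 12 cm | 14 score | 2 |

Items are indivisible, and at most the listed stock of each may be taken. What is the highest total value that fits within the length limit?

275 score

Top feasible selections:
- 1×A + 1×B + 4×C + 3×D: length 31, value 275
- 1×A + 4×C + 3×D: length 29, value 262
- 1×A + 1×B + 4×C + 2×D: length 29, value 251
Best: 275 score.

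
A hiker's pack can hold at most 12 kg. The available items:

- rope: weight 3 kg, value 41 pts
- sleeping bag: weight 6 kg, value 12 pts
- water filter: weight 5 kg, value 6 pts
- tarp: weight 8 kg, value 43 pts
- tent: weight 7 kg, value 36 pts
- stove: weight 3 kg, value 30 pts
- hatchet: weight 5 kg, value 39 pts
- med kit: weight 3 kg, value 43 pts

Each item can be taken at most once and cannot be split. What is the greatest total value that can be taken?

123 pts

Check high-value combinations within 12 kg:
- rope+hatchet+med kit: weight 3+5+3=11, value 41+39+43=123
- rope+stove+med kit: weight 3+3+3=9, value 41+30+43=114
- stove+hatchet+med kit: weight 3+5+3=11, value 30+39+43=112
- rope+stove+hatchet: weight 3+3+5=11, value 41+30+39=110
- rope+sleeping bag+med kit: weight 3+6+3=12, value 41+12+43=96
Best: 123 pts.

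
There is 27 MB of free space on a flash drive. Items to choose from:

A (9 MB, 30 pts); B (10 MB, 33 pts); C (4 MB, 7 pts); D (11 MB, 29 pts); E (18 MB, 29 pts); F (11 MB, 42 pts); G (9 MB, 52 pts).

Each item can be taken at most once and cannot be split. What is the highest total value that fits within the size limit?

Check high-value combinations within 27 MB:
- C+F+G: size 4+11+9=24, value 7+42+52=101
- F+G: size 11+9=20, value 42+52=94
- B+C+G: size 10+4+9=23, value 33+7+52=92
- A+C+G: size 9+4+9=22, value 30+7+52=89
Best: 101 pts.

101 pts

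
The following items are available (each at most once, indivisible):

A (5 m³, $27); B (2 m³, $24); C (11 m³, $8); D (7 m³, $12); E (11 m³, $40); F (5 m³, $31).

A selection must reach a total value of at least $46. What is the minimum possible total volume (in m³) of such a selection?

Subsets with value ≥ 46, sorted by total volume:
- B+F: volume 7, value 55
- A+B: volume 7, value 51
- A+F: volume 10, value 58
- A+B+F: volume 12, value 82
Minimum volume: 7 m³.

7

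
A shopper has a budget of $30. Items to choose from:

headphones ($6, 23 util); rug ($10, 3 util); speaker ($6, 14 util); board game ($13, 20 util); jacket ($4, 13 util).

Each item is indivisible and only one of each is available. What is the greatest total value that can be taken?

Check high-value combinations within $30:
- headphones+speaker+board game+jacket: cost 6+6+13+4=29, value 23+14+20+13=70
- headphones+speaker+board game: cost 6+6+13=25, value 23+14+20=57
- headphones+board game+jacket: cost 6+13+4=23, value 23+20+13=56
- headphones+rug+speaker+jacket: cost 6+10+6+4=26, value 23+3+14+13=53
Best: 70 util.

70 util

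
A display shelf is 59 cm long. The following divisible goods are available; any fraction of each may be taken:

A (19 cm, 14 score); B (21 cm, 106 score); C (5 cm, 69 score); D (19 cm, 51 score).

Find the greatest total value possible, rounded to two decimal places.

Take in order of value per unit:
- C (69/5 per unit): all 5 → value 69, running total 69.00
- B (106/21 per unit): all 21 → value 106, running total 175.00
- D (51/19 per unit): all 19 → value 51, running total 226.00
- A (14/19 per unit): 14 of 19 → value 14×14/19 = 10.3158, running total 236.32
Total 236.32.

236.32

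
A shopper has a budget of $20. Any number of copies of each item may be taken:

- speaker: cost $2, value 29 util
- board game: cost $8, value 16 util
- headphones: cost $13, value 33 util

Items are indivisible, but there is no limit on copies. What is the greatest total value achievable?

290 util

Best value-per-unit is speaker at 29/2, and filling with it alone uses cost 10×2=20. No mix of the others beats 10×29 = 290.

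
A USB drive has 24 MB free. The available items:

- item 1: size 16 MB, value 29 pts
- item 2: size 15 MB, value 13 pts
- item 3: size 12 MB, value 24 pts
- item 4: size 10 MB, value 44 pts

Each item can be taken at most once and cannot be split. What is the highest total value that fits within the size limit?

68 pts

Check high-value combinations within 24 MB:
- item 3+item 4: size 12+10=22, value 24+44=68
- item 4: size 10, value 44
- item 1: size 16, value 29
- item 3: size 12, value 24
- item 2: size 15, value 13
Best: 68 pts.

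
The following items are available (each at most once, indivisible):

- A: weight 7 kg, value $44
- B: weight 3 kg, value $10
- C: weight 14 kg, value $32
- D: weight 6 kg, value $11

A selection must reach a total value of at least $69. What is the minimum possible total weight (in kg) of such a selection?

Subsets with value ≥ 69, sorted by total weight:
- A+C: weight 21, value 76
- A+B+C: weight 24, value 86
- A+C+D: weight 27, value 87
Minimum weight: 21 kg.

21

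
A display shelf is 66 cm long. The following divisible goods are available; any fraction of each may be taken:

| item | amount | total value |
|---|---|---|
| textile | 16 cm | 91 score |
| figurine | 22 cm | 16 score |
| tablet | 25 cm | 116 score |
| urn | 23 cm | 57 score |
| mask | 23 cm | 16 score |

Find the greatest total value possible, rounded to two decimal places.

265.45

Take in order of value per unit:
- textile (91/16 per unit): all 16 → value 91, running total 91.00
- tablet (116/25 per unit): all 25 → value 116, running total 207.00
- urn (57/23 per unit): all 23 → value 57, running total 264.00
- figurine (16/22 per unit): 2 of 22 → value 2×16/22 = 1.4545, running total 265.45
Total 265.45.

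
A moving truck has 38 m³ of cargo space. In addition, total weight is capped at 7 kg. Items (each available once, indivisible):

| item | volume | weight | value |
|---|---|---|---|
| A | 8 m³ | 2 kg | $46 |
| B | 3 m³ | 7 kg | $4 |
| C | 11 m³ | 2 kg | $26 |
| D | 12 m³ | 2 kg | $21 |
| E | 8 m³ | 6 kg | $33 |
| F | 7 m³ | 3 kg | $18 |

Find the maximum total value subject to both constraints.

Feasible sets respecting both limits:
- A+C+D: volume 31, weight 6, value 93
- A+C+F: volume 26, weight 7, value 90
- A+D+F: volume 27, weight 7, value 85
Best: $93.

$93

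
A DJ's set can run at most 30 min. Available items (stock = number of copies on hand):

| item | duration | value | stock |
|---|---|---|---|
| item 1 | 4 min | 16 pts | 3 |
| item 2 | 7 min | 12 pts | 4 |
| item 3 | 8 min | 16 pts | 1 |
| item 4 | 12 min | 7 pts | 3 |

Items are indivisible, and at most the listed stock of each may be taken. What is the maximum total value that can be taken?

Best selections within duration 30 and stock limits:
- 3×item 1 + 1×item 2 + 1×item 3: duration 27, value 76
- 3×item 1 + 2×item 2: duration 26, value 72
Best: 76 pts.

76 pts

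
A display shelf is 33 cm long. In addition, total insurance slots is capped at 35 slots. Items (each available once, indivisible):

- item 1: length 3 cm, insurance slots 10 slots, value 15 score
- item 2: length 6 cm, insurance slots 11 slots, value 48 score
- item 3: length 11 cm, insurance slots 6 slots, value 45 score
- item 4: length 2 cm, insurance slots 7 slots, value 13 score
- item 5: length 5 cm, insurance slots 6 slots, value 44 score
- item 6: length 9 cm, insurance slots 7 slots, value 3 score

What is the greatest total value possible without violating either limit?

152 score

Feasible sets respecting both limits:
- item 1+item 2+item 3+item 5: length 25, insurance slots 33, value 152
- item 2+item 3+item 4+item 5: length 24, insurance slots 30, value 150
- item 2+item 3+item 5+item 6: length 31, insurance slots 30, value 140
Best: 152 score.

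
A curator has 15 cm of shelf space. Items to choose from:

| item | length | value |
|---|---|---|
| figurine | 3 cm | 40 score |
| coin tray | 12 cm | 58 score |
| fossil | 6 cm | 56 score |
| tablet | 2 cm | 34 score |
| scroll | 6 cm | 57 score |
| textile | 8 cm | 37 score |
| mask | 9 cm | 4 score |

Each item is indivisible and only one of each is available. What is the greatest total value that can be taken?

Check high-value combinations within 15 cm:
- figurine+fossil+scroll: length 3+6+6=15, value 40+56+57=153
- fossil+tablet+scroll: length 6+2+6=14, value 56+34+57=147
- figurine+tablet+scroll: length 3+2+6=11, value 40+34+57=131
- figurine+fossil+tablet: length 3+6+2=11, value 40+56+34=130
Best: 153 score.

153 score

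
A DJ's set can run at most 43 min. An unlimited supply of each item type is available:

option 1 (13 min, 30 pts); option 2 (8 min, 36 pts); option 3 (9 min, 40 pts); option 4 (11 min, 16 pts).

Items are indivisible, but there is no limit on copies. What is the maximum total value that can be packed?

Best value-per-unit is option 2 at 36/8; filling with it alone gives 5×36 = 180.
Optimal mix: 2×option 2 + 3×option 3 → duration 43, value 192.

192 pts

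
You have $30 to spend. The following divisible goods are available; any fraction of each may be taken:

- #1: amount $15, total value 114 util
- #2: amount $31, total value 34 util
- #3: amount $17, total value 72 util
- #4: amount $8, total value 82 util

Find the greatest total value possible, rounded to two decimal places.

Take in order of value per unit:
- #4 (82/8 per unit): all 8 → value 82, running total 82.00
- #1 (114/15 per unit): all 15 → value 114, running total 196.00
- #3 (72/17 per unit): 7 of 17 → value 7×72/17 = 29.6471, running total 225.65
Total 225.65.

225.65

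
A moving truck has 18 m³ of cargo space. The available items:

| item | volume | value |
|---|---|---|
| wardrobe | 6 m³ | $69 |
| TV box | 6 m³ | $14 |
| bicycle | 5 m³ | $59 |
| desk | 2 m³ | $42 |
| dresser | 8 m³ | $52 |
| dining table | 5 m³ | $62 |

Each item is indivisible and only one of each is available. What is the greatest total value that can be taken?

$232

This is a 0/1 knapsack; check combinations near the capacity.
- wardrobe+bicycle+desk+dining table: volume 6+5+2+5=18, value 69+59+42+62=232
- wardrobe+bicycle+dining table: volume 6+5+5=16, value 69+59+62=190
- TV box+bicycle+desk+dining table: volume 6+5+2+5=18, value 14+59+42+62=177
Best: $232.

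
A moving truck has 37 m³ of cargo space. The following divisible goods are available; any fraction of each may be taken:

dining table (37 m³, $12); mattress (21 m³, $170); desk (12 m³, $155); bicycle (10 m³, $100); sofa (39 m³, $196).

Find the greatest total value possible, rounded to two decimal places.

376.43

Take in order of value per unit:
- desk (155/12 per unit): all 12 → value 155, running total 155.00
- bicycle (100/10 per unit): all 10 → value 100, running total 255.00
- mattress (170/21 per unit): 15 of 21 → value 15×170/21 = 121.4286, running total 376.43
Total 376.43.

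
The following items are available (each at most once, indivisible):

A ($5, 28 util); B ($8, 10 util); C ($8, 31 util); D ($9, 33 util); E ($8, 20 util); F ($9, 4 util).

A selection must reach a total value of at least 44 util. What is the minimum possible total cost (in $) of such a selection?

13

Subsets with value ≥ 44, sorted by total cost:
- A+C: cost 13, value 59
- A+E: cost 13, value 48
Minimum cost: 13 $.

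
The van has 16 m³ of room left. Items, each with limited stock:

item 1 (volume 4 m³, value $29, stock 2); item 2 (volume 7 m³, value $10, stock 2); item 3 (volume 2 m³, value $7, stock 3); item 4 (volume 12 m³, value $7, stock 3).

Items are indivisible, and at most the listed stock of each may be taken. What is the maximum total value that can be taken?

Top feasible selections:
- 2×item 1 + 3×item 3: volume 14, value 79
- 2×item 1 + 2×item 3: volume 12, value 72
Best: $79.

$79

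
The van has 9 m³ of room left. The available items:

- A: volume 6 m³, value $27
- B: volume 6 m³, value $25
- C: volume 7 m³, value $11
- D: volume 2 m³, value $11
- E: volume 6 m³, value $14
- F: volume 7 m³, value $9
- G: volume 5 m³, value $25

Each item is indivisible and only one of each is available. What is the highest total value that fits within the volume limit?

$38

Check high-value combinations within 9 m³:
- A+D: volume 6+2=8, value 27+11=38
- D+G: volume 2+5=7, value 11+25=36
- B+D: volume 6+2=8, value 25+11=36
Best: $38.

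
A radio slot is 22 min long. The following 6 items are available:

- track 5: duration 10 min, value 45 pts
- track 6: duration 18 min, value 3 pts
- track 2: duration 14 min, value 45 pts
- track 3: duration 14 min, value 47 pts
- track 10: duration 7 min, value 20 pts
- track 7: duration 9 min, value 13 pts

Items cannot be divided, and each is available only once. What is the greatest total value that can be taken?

Check high-value combinations within 22 min:
- track 3+track 10: duration 14+7=21, value 47+20=67
- track 5+track 10: duration 10+7=17, value 45+20=65
- track 2+track 10: duration 14+7=21, value 45+20=65
Best: 67 pts.

67 pts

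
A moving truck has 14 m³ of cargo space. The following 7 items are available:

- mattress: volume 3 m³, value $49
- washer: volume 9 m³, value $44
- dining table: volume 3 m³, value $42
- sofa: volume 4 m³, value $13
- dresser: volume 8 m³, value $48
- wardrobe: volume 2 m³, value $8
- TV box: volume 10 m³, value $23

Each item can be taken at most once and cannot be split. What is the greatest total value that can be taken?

$139

Check high-value combinations within 14 m³:
- mattress+dining table+dresser: volume 3+3+8=14, value 49+42+48=139
- mattress+dining table+sofa+wardrobe: volume 3+3+4+2=12, value 49+42+13+8=112
- mattress+dresser+wardrobe: volume 3+8+2=13, value 49+48+8=105
- mattress+dining table+sofa: volume 3+3+4=10, value 49+42+13=104
- mattress+washer+wardrobe: volume 3+9+2=14, value 49+44+8=101
Best: $139.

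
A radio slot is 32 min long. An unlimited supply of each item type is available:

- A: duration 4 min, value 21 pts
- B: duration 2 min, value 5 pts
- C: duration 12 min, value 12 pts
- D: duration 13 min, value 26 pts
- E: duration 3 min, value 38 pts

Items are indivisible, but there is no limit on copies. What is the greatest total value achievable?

385 pts

Best value-per-unit is E at 38/3; filling with it alone gives 10×38 = 380.
Optimal mix: 1×B + 10×E → duration 32, value 385.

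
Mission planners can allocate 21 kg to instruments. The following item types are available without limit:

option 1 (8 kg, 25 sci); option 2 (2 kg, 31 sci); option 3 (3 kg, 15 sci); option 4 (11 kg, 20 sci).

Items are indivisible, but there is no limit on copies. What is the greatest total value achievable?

310 sci

Best value-per-unit is option 2 at 31/2, and filling with it alone uses mass 10×2=20. No mix of the others beats 10×31 = 310.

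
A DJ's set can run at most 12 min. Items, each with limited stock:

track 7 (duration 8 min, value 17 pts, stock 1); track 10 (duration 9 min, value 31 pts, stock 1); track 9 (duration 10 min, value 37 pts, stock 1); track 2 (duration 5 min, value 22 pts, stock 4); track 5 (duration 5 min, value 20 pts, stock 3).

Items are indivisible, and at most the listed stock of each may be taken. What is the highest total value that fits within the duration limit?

44 pts

Best selections within duration 12 and stock limits:
- 2×track 2: duration 10, value 44
- 1×track 2 + 1×track 5: duration 10, value 42
Best: 44 pts.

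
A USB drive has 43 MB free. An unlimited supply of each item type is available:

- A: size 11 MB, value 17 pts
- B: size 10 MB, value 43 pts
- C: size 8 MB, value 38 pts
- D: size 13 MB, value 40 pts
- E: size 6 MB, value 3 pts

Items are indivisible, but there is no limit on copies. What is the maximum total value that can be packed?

195 pts

Best value-per-unit is C at 38/8; filling with it alone gives 5×38 = 190.
Optimal mix: 1×B + 4×C → size 42, value 195.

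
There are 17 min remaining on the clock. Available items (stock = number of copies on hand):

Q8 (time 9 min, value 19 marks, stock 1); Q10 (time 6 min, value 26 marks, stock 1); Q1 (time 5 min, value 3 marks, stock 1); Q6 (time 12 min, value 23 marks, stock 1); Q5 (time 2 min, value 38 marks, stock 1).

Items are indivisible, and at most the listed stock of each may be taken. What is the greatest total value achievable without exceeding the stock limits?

Top feasible selections:
- 1×Q8 + 1×Q10 + 1×Q5: time 17, value 83
- 1×Q10 + 1×Q1 + 1×Q5: time 13, value 67
- 1×Q10 + 1×Q5: time 8, value 64
- 1×Q6 + 1×Q5: time 14, value 61
Best: 83 marks.

83 marks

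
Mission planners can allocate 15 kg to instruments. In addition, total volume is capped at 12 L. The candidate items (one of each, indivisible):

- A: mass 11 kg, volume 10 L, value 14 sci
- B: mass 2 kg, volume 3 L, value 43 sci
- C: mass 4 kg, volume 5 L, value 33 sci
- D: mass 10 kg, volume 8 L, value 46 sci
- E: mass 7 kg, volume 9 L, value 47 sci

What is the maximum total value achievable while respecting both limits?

Feasible sets respecting both limits:
- B+E: mass 9, volume 12, value 90
- B+D: mass 12, volume 11, value 89
- B+C: mass 6, volume 8, value 76
Best: 90 sci.

90 sci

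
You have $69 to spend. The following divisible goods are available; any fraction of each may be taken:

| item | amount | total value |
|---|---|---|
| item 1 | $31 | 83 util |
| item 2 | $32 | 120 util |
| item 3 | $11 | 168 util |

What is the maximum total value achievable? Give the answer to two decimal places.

357.61

Take in order of value per unit:
- item 3 (168/11 per unit): all 11 → value 168, running total 168.00
- item 2 (120/32 per unit): all 32 → value 120, running total 288.00
- item 1 (83/31 per unit): 26 of 31 → value 26×83/31 = 69.6129, running total 357.61
Total 357.61.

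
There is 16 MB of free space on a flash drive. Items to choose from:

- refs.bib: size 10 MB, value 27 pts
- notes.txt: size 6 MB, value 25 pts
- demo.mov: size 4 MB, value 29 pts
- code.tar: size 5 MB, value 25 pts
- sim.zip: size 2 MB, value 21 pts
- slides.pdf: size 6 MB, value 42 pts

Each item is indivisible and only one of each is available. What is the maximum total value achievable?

Check high-value combinations within 16 MB:
- demo.mov+code.tar+slides.pdf: size 4+5+6=15, value 29+25+42=96
- notes.txt+demo.mov+slides.pdf: size 6+4+6=16, value 25+29+42=96
- demo.mov+sim.zip+slides.pdf: size 4+2+6=12, value 29+21+42=92
- code.tar+sim.zip+slides.pdf: size 5+2+6=13, value 25+21+42=88
- notes.txt+sim.zip+slides.pdf: size 6+2+6=14, value 25+21+42=88
Best: 96 pts.

96 pts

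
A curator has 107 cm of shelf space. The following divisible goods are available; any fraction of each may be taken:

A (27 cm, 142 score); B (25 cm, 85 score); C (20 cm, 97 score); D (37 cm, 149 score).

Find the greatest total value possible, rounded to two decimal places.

466.20

Take in order of value per unit:
- A (142/27 per unit): all 27 → value 142, running total 142.00
- C (97/20 per unit): all 20 → value 97, running total 239.00
- D (149/37 per unit): all 37 → value 149, running total 388.00
- B (85/25 per unit): 23 of 25 → value 23×85/25 = 78.2000, running total 466.20
Total 466.20.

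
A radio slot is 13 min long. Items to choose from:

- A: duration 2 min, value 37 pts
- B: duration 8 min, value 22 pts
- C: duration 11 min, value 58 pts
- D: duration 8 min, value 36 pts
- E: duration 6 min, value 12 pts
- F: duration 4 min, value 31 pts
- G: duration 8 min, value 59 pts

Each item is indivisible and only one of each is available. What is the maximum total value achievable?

This is a 0/1 knapsack; check combinations near the capacity.
- A+G: duration 2+8=10, value 37+59=96
- A+C: duration 2+11=13, value 37+58=95
- F+G: duration 4+8=12, value 31+59=90
- A+E+F: duration 2+6+4=12, value 37+12+31=80
- A+D: duration 2+8=10, value 37+36=73
Best: 96 pts.

96 pts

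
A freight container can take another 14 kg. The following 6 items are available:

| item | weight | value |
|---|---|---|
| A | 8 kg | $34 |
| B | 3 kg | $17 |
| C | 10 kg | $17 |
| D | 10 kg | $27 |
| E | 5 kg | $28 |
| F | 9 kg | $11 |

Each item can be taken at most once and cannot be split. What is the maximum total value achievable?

$62

Check high-value combinations within 14 kg:
- A+E: weight 8+5=13, value 34+28=62
- A+B: weight 8+3=11, value 34+17=51
- B+E: weight 3+5=8, value 17+28=45
- B+D: weight 3+10=13, value 17+27=44
Best: $62.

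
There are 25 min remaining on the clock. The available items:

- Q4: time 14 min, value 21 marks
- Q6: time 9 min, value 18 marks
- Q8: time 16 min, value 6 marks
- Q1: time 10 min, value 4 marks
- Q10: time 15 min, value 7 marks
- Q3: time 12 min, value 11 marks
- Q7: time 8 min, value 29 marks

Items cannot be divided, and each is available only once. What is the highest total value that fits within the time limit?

50 marks

Check high-value combinations within 25 min:
- Q4+Q7: time 14+8=22, value 21+29=50
- Q6+Q7: time 9+8=17, value 18+29=47
- Q3+Q7: time 12+8=20, value 11+29=40
Best: 50 marks.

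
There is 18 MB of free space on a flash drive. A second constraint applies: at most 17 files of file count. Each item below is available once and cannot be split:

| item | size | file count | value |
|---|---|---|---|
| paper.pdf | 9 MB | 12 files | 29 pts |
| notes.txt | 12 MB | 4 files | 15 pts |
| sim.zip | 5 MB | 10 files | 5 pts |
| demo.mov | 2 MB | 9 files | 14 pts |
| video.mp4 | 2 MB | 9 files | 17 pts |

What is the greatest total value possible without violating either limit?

Feasible sets respecting both limits:
- notes.txt+video.mp4: size 14, file count 13, value 32
- paper.pdf: size 9, file count 12, value 29
- notes.txt+demo.mov: size 14, file count 13, value 29
- notes.txt+sim.zip: size 17, file count 14, value 20
Best: 32 pts.

32 pts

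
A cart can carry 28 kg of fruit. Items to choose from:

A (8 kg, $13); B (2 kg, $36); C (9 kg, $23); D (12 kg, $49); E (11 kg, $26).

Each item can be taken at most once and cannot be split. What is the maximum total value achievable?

Check high-value combinations within 28 kg:
- B+D+E: weight 2+12+11=25, value 36+49+26=111
- B+C+D: weight 2+9+12=23, value 36+23+49=108
- A+B+D: weight 8+2+12=22, value 13+36+49=98
- B+D: weight 2+12=14, value 36+49=85
Best: $111.

$111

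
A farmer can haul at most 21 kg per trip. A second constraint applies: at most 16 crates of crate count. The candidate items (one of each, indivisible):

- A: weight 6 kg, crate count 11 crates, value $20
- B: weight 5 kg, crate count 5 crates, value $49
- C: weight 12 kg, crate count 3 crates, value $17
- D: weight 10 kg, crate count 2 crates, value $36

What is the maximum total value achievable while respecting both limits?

$85

Feasible sets respecting both limits:
- B+D: weight 15, crate count 7, value 85
- A+B: weight 11, crate count 16, value 69
- B+C: weight 17, crate count 8, value 66
- A+D: weight 16, crate count 13, value 56
Best: $85.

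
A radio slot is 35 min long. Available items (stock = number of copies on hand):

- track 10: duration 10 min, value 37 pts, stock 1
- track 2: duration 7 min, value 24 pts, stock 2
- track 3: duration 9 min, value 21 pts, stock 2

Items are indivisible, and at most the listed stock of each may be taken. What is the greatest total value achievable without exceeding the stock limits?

Top feasible selections:
- 1×track 10 + 2×track 2 + 1×track 3: duration 33, value 106
- 1×track 10 + 1×track 2 + 2×track 3: duration 35, value 103
- 2×track 2 + 2×track 3: duration 32, value 90
Best: 106 pts.

106 pts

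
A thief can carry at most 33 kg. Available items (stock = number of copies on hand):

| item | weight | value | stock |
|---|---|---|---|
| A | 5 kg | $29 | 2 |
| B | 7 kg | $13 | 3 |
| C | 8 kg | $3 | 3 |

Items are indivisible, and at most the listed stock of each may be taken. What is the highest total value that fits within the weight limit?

Top feasible selections:
- 2×A + 3×B: weight 31, value 97
- 2×A + 2×B + 1×C: weight 32, value 87
Best: $97.

$97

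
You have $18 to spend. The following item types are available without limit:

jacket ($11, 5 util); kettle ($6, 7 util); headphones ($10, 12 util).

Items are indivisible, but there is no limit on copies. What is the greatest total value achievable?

21 util

Best value-per-unit is headphones at 12/10; filling with it alone gives 1×12 = 12.
Optimal mix: 3×kettle → cost 18, value 21.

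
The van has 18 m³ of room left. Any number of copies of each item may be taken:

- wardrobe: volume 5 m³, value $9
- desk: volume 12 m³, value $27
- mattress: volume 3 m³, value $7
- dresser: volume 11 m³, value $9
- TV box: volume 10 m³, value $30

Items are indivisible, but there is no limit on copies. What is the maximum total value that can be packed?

$46

Best value-per-unit is TV box at 30/10; filling with it alone gives 1×30 = 30.
Optimal mix: 1×wardrobe + 1×mattress + 1×TV box → volume 18, value 46.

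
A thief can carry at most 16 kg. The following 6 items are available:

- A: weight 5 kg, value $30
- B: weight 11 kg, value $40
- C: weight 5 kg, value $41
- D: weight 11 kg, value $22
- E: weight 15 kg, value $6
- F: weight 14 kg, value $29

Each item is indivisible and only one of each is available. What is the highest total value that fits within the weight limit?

Check high-value combinations within 16 kg:
- B+C: weight 11+5=16, value 40+41=81
- A+C: weight 5+5=10, value 30+41=71
- A+B: weight 5+11=16, value 30+40=70
- C+D: weight 5+11=16, value 41+22=63
- A+D: weight 5+11=16, value 30+22=52
Best: $81.

$81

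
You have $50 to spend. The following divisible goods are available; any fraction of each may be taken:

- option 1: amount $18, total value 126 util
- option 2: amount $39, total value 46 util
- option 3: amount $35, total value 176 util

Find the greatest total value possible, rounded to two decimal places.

Take in order of value per unit:
- option 1 (126/18 per unit): all 18 → value 126, running total 126.00
- option 3 (176/35 per unit): 32 of 35 → value 32×176/35 = 160.9143, running total 286.91
Total 286.91.

286.91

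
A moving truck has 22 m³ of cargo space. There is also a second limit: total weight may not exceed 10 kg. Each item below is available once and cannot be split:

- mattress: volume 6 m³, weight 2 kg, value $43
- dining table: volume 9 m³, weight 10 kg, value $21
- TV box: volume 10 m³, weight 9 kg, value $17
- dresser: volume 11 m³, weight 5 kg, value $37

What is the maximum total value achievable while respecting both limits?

Feasible sets respecting both limits:
- mattress+dresser: volume 17, weight 7, value 80
- mattress: volume 6, weight 2, value 43
- dresser: volume 11, weight 5, value 37
- dining table: volume 9, weight 10, value 21
Best: $80.

$80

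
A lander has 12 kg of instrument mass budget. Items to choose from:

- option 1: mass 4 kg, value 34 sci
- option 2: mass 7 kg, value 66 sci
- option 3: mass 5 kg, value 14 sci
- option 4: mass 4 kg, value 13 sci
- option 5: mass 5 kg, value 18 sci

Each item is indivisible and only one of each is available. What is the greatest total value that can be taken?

Check high-value combinations within 12 kg:
- option 1+option 2: mass 4+7=11, value 34+66=100
- option 2+option 5: mass 7+5=12, value 66+18=84
- option 2+option 3: mass 7+5=12, value 66+14=80
- option 2+option 4: mass 7+4=11, value 66+13=79
Best: 100 sci.

100 sci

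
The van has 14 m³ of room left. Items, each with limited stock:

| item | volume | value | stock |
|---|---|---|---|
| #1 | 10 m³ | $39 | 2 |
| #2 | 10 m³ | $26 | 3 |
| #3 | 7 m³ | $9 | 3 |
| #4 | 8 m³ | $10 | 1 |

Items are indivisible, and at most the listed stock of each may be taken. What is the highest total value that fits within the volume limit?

$39

Top feasible selections:
- 1×#1: volume 10, value 39
- 1×#2: volume 10, value 26
- 2×#3: volume 14, value 18
Best: $39.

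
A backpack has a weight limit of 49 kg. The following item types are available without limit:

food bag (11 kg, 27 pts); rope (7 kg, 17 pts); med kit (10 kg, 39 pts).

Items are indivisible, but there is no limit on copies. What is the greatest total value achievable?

Best value-per-unit is med kit at 39/10; filling with it alone gives 4×39 = 156.
Optimal mix: 1×rope + 4×med kit → weight 47, value 173.

173 pts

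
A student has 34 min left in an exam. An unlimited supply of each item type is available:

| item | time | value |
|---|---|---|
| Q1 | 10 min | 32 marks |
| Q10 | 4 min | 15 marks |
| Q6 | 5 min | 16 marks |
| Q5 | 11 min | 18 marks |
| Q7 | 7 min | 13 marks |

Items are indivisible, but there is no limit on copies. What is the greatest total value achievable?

122 marks

Best value-per-unit is Q10 at 15/4; filling with it alone gives 8×15 = 120.
Optimal mix: 1×Q1 + 6×Q10 → time 34, value 122.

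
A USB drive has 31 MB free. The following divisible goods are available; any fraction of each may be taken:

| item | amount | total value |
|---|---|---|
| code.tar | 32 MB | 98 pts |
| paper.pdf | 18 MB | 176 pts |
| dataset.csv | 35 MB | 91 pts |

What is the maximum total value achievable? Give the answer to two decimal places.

215.81

Take in order of value per unit:
- paper.pdf (176/18 per unit): all 18 → value 176, running total 176.00
- code.tar (98/32 per unit): 13 of 32 → value 13×98/32 = 39.8125, running total 215.81
Total 215.81.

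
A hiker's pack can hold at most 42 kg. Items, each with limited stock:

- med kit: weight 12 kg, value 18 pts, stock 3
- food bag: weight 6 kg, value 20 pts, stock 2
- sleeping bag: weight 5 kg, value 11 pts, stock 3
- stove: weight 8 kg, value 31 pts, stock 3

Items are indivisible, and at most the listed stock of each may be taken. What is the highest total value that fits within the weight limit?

144 pts

Top feasible selections:
- 2×food bag + 1×sleeping bag + 3×stove: weight 41, value 144
- 1×food bag + 2×sleeping bag + 3×stove: weight 40, value 135
- 2×food bag + 3×stove: weight 36, value 133
Best: 144 pts.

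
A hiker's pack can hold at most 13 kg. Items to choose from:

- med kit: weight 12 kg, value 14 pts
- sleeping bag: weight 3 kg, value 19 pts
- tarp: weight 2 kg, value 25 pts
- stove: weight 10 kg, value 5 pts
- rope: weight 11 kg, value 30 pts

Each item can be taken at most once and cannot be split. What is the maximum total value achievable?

Check high-value combinations within 13 kg:
- tarp+rope: weight 2+11=13, value 25+30=55
- sleeping bag+tarp: weight 3+2=5, value 19+25=44
- rope: weight 11, value 30
- tarp+stove: weight 2+10=12, value 25+5=30
- tarp: weight 2, value 25
Best: 55 pts.

55 pts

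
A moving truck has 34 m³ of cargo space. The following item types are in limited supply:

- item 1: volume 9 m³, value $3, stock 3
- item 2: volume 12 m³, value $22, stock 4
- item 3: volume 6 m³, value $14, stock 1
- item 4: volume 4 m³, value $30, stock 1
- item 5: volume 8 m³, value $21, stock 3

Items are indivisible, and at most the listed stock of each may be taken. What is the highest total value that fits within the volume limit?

$107

Best selections within volume 34 and stock limits:
- 1×item 3 + 1×item 4 + 3×item 5: volume 34, value 107
- 1×item 2 + 1×item 4 + 2×item 5: volume 32, value 94
- 1×item 4 + 3×item 5: volume 28, value 93
Best: $107.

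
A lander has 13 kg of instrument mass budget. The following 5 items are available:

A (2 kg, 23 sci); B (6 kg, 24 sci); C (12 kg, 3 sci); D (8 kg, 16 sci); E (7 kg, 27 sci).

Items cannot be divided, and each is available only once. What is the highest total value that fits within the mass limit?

51 sci

Check high-value combinations within 13 kg:
- B+E: mass 6+7=13, value 24+27=51
- A+E: mass 2+7=9, value 23+27=50
- A+B: mass 2+6=8, value 23+24=47
- A+D: mass 2+8=10, value 23+16=39
- E: mass 7, value 27
Best: 51 sci.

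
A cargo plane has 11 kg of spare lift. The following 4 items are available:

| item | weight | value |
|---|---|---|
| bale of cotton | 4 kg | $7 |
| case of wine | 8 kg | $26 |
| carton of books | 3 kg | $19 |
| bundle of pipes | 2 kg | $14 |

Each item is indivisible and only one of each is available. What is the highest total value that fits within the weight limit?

This is a 0/1 knapsack; check combinations near the capacity.
- case of wine+carton of books: weight 8+3=11, value 26+19=45
- bale of cotton+carton of books+bundle of pipes: weight 4+3+2=9, value 7+19+14=40
- case of wine+bundle of pipes: weight 8+2=10, value 26+14=40
- carton of books+bundle of pipes: weight 3+2=5, value 19+14=33
Best: $45.

$45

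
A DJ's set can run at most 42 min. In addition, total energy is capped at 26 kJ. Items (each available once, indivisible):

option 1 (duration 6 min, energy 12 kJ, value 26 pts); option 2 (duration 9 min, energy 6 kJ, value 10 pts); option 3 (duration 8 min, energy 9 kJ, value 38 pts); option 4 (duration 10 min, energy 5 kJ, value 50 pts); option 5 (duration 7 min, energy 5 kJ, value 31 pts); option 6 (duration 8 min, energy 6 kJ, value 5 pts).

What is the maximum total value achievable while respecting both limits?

Feasible sets respecting both limits:
- option 2+option 3+option 4+option 5: duration 34, energy 25, value 129
- option 3+option 4+option 5+option 6: duration 33, energy 25, value 124
- option 3+option 4+option 5: duration 25, energy 19, value 119
- option 1+option 3+option 4: duration 24, energy 26, value 114
Best: 129 pts.

129 pts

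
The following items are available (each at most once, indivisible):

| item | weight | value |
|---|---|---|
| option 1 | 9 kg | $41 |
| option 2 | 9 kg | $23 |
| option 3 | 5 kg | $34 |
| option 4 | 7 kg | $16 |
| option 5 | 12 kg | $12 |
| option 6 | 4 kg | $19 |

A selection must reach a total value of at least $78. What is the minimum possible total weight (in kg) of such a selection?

18

Subsets with value ≥ 78, sorted by total weight:
- option 1+option 3+option 6: weight 18, value 94
- option 1+option 3+option 4: weight 21, value 91
- option 1+option 2+option 6: weight 22, value 83
Minimum weight: 18 kg.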